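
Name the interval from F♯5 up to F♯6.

perfect octave

F to F is the same letter name, plus an octave: an octave.
Counting semitones, F#5→F#6 is 12, which is the perfect octave.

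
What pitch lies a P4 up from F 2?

The fourth takes the letter from F up to B.
A perfect fourth spans 5 semitones, so from F2 the target pitch is Bb2.

B flat 2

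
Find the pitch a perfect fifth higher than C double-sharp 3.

G double-sharp 3

Counting five letter names up from C lands on G.
A perfect fifth is 7 semitones; 7 semitones up from C##3 gives G##3.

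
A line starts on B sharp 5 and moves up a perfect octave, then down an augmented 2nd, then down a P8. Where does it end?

A 5

Up a perfect octave from B#5: B#6 (12 semitones up).
Down an augmented second from B#6: A6 (3 semitones down).
A6 down a perfect octave → A5 (12 semitones).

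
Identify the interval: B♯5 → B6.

B to B is the same letter name, plus an octave — that makes it an octave of some quality.
B#5 to B6 spans 11 semitones — one semitone narrower than the perfect octave (12) — giving a diminished octave.

diminished octave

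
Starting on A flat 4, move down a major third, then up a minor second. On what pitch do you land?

Down a major third from Ab4: Fb4 (4 semitones down).
A minor second up from Fb4 is Gbb4.

G double-flat 4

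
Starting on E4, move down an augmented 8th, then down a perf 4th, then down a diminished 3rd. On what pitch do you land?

An augmented octave down from E4 is Eb3.
Down a perfect fourth from Eb3: Bb2 (5 semitones down).
Down a diminished third from Bb2: G#2 (2 semitones down).

G#2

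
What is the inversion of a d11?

First reduce the compound diminished eleventh to its simple form, a diminished fourth.
The rule of nine gives the new number: 9 − 4 = 5, so a fourth becomes a fifth.
Quality inverts too: diminished becomes augmented. That makes the inversion an augmented fifth.

augmented 5th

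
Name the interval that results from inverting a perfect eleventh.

perfect 5th

First reduce the compound perfect eleventh to its simple form, a perfect fourth.
Interval numbers invert to sum to nine: 4 + 5 = 9, so a fourth inverts to a fifth.
The quality also flips — perfect stays perfect — giving a perfect fifth.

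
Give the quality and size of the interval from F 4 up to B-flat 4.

F to B spans four letter names (F-G-A-B), so the interval is some kind of fourth.
The perfect fourth spans 5 semitones, and F4 to Bb4 is exactly 5 semitones — so this is a perfect fourth.

perfect fourth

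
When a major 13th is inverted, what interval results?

First reduce the compound major thirteenth to its simple form, a major sixth.
The rule of nine gives the new number: 9 − 6 = 3, so a sixth becomes a third.
The quality also flips — major becomes minor — giving a minor third.

m3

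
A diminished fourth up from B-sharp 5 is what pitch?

E 6

The fourth takes the letter from B up to E.
A diminished fourth spans 4 semitones, so from B#5 the target pitch is E6.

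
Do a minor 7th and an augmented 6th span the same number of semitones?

Yes

A minor seventh = 10 semitones = an augmented sixth; enharmonically equal.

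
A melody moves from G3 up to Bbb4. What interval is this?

G to B spans three letter names (G-A-B), plus an octave, so the interval is some kind of tenth.
The major tenth is 16 semitones; here we have 14, two semitones narrower: diminished.
(Equivalently, a compound diminished third: a diminished third plus an octave.)

diminished 10th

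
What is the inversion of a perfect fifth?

perfect fourth

Interval numbers invert to sum to nine: 5 + 4 = 9, so a fifth inverts to a fourth.
The quality also flips — perfect stays perfect — giving a perfect fourth.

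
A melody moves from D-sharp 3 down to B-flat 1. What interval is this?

augmented tenth

Descending from D#3 to Bb1 is the same interval as ascending Bb1 to D#3.
B to D spans three letter names (B-C-D), plus an octave — that makes it a tenth of some quality.
Bb1 to D#3 spans 17 semitones — one semitone wider than the major tenth (16) — giving an augmented tenth.
(Equivalently, a compound augmented third: an augmented third plus an octave.)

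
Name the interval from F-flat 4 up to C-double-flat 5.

d5

F to C spans five letter names (F-G-A-B-C): a fifth.
The perfect fifth is 7 semitones; here we have 6, one semitone narrower: diminished.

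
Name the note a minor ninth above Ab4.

The ninth's letter: A up two letter names plus an octave → B.
A minor ninth is 13 semitones; 13 semitones up from Ab4 gives Bbb5.

Bbb5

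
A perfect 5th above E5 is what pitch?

Counting five letter names up from E lands on B.
Moving 7 semitones up from E5 (the size of a perfect fifth) reaches B5.

B5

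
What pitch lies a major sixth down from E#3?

Counting six letter names down from E lands on G.
A major sixth spans 9 semitones, so from E#3 the target pitch is G#2.

G#2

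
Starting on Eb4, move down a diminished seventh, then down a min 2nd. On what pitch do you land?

E#3

A diminished seventh down from Eb4 is F#3.
F#3 down a minor second → E#3 (1 semitone).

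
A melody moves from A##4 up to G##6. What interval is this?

minor fourteenth

A to G spans seven letter names (A-B-C-D-E-F-G), plus an octave, so the interval is some kind of fourteenth.
A##4 to G##6 is 22 semitones, a half step short of the major fourteenth (23), so this is minor.
(Equivalently, a compound minor seventh: a minor seventh plus an octave.)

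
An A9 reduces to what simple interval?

Take out an octave (7 from the number): 9 − 7 = 2.
So an augmented ninth is an octave plus an augmented second. The quality is unchanged.

augmented second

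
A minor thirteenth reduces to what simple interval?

m6

Take out an octave (7 from the number): 13 − 7 = 6.
Quality carries through unchanged, so the simple form is a minor sixth.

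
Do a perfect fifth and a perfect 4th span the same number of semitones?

No

A perfect fifth is 7 semitones but a perfect fourth is 5 semitones — different sizes.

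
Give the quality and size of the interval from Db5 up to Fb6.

minor tenth

D to F spans three letter names (D-E-F), plus an octave: a tenth.
Db5 to Fb6 is 15 semitones, a half step short of the major tenth (16), so this is minor.
(Equivalently, a compound minor third: a minor third plus an octave.)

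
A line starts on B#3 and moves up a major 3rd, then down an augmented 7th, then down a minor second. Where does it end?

Up a major third from B#3: D##4 (4 semitones up).
D##4 down an augmented seventh → E3 (12 semitones).
E3 down a minor second → D#3 (1 semitone).

D#3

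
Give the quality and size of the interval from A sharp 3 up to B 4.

A to B spans two letter names (A-B), plus an octave: a ninth.
A major ninth would be 14 semitones, but A#3 to B4 is 13 — one semitone narrower, making it a minor ninth.
(Equivalently, a compound minor second: a minor second plus an octave.)

m9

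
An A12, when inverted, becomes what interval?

First reduce the compound augmented twelfth to its simple form, an augmented fifth.
The rule of nine gives the new number: 9 − 5 = 4, so a fifth becomes a fourth.
And augmented becomes diminished under inversion, so we get a diminished fourth.

diminished 4th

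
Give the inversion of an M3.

The rule of nine gives the new number: 9 − 3 = 6, so a third becomes a sixth.
The quality also flips — major becomes minor — giving a minor sixth.

minor sixth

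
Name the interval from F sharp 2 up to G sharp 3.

M9

F to G spans two letter names (F-G), plus an octave — that makes it a ninth of some quality.
F#2 to G#3 is 14 semitones, matching the major ninth exactly, so the quality is major.
(Equivalently, a compound major second: a major second plus an octave.)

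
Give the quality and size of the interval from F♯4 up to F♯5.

perfect octave

F to F is the same letter name, plus an octave: an octave.
The perfect octave spans 12 semitones, and F#4 to F#5 is exactly 12 semitones — so this is a perfect octave.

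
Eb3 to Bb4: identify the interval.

E to B spans five letter names (E-F-G-A-B), plus an octave: a twelfth.
The perfect twelfth spans 19 semitones, and Eb3 to Bb4 is exactly 19 semitones — so this is a perfect twelfth.
(Equivalently, a compound perfect fifth: a perfect fifth plus an octave.)

perfect twelfth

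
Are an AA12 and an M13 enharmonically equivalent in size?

Yes

A doubly augmented twelfth = 21 semitones = a major thirteenth; enharmonically equal.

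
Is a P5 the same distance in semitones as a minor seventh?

A perfect fifth spans 7 semitones; a minor seventh spans 10 semitones. They differ by 3.

No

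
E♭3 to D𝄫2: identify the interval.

augmented ninth

Descending from Eb3 to Dbb2 is the same interval as ascending Dbb2 to Eb3.
D to E spans two letter names (D-E), plus an octave — that makes it a ninth of some quality.
Dbb2 to Eb3 spans 15 semitones — one semitone wider than the major ninth (14) — giving an augmented ninth.
(Equivalently, a compound augmented second: an augmented second plus an octave.)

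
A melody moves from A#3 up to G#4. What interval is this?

A to G spans seven letter names (A-B-C-D-E-F-G): a seventh.
At 10 semitones, A#3→G#4 falls one short of a major seventh: minor.

m7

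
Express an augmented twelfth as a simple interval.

Subtracting seven from the interval number removes an octave: 12 − 7 = 5.
That makes an augmented twelfth a compound augmented fifth — an octave plus an augmented fifth.

A5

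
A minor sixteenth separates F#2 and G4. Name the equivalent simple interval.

m2

Each octave removed subtracts seven from the number: 16 − 14 = 2.
Quality carries through unchanged, so the simple form is a minor second.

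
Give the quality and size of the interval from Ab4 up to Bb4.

A to B spans two letter names (A-B): a second.
The major second spans 2 semitones, and Ab4 to Bb4 is exactly 2 semitones — so this is a major second.

M2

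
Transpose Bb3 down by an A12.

Counting five letter names plus an octave down from B lands on E.
An augmented twelfth is 20 semitones; 20 semitones down from Bb3 gives Ebb2.

Ebb2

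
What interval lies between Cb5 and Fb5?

C to F spans four letter names (C-D-E-F) — that makes it a fourth of some quality.
Cb5 to Fb5 is 5 semitones, matching the perfect fourth exactly, so the quality is perfect.

perfect fourth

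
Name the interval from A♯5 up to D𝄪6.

A to D spans four letter names (A-B-C-D), so the interval is some kind of fourth.
A perfect fourth would be 5 semitones; A#5 to D##6 is 6, one semitone wider, so the interval is augmented.

augmented fourth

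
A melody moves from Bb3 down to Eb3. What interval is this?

Descending from Bb3 to Eb3 is the same interval as ascending Eb3 to Bb3.
E to B spans five letter names (E-F-G-A-B) — that makes it a fifth of some quality.
The perfect fifth spans 7 semitones, and Eb3 to Bb3 is exactly 7 semitones — so this is a perfect fifth.

perfect fifth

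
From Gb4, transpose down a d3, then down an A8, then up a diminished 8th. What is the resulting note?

Down a diminished third from Gb4: E4 (2 semitones down).
An augmented octave down from E4 is Eb3.
A diminished octave up from Eb3 is Ebb4.

Ebb4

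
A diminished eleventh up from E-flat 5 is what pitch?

A-double-flat 6

Counting four letter names plus an octave up from E lands on A.
A diminished eleventh spans 16 semitones, so from Eb5 the target pitch is Abb6.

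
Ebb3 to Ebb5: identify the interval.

E to E is the same letter name, plus 2 octaves: a fifteenth.
Counting semitones, Ebb3→Ebb5 is 24, which is the perfect fifteenth.
(Equivalently, a compound perfect octave: a perfect octave plus an octave.)

perfect fifteenth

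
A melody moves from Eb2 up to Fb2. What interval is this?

E to F spans two letter names (E-F): a second.
A major second would be 2 semitones, but Eb2 to Fb2 is 1 — one semitone narrower, making it a minor second.

m2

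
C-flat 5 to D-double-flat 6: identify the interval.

minor ninth

C to D spans two letter names (C-D), plus an octave, so the interval is some kind of ninth.
A major ninth would be 14 semitones, but Cb5 to Dbb6 is 13 — one semitone narrower, making it a minor ninth.
(Equivalently, a compound minor second: a minor second plus an octave.)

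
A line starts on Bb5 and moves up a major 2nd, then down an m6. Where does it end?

A major second up from Bb5 is C6.
C6 down a minor sixth → E5 (8 semitones).

E5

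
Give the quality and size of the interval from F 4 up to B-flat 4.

F to B spans four letter names (F-G-A-B), so the interval is some kind of fourth.
F4 to Bb4 is 5 semitones, matching the perfect fourth exactly, so the quality is perfect.

perfect fourth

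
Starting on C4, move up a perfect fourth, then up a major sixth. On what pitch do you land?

Up a perfect fourth from C4: F4 (5 semitones up).
A major sixth up from F4 is D5.

D5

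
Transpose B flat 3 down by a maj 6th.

Counting six letter names down from B lands on D.
A major sixth is 9 semitones; 9 semitones down from Bb3 gives Db3.

D flat 3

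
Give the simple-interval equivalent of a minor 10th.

Each octave removed subtracts seven from the number: 10 − 7 = 3.
That makes a minor tenth a compound minor third — an octave plus a minor third.

minor 3rd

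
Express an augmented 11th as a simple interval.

A4

Take out an octave (7 from the number): 11 − 7 = 4.
That makes an augmented eleventh a compound augmented fourth — an octave plus an augmented fourth.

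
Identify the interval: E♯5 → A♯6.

E to A spans four letter names (E-F-G-A), plus an octave, so the interval is some kind of eleventh.
E#5 to A#6 is 17 semitones, matching the perfect eleventh exactly, so the quality is perfect.
(Equivalently, a compound perfect fourth: a perfect fourth plus an octave.)

perfect 11th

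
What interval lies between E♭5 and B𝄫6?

diminished twelfth

E to B spans five letter names (E-F-G-A-B), plus an octave, so the interval is some kind of twelfth.
A perfect twelfth would be 19 semitones; Eb5 to Bbb6 is 18, one semitone narrower, so the interval is diminished.
(Equivalently, a compound diminished fifth: a diminished fifth plus an octave.)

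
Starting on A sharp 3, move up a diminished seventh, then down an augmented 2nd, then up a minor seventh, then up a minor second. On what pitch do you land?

F double-flat 5

A#3 up a diminished seventh → G4 (9 semitones).
G4 down an augmented second → Fb4 (3 semitones).
Up a minor seventh from Fb4: Ebb5 (10 semitones up).
Ebb5 up a minor second → Fbb5 (1 semitone).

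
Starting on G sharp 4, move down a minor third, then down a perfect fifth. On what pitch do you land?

Down a minor third from G#4: E#4 (3 semitones down).
E#4 down a perfect fifth → A#3 (7 semitones).

A sharp 3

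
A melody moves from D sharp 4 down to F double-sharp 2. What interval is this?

Descending from D#4 to F##2 is the same interval as ascending F##2 to D#4.
F to D spans six letter names (F-G-A-B-C-D), plus an octave — that makes it a thirteenth of some quality.
At 20 semitones, F##2→D#4 falls one short of a major thirteenth: minor.
(Equivalently, a compound minor sixth: a minor sixth plus an octave.)

minor thirteenth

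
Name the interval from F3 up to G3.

M2

F to G spans two letter names (F-G): a second.
F3 to G3 is 2 semitones, matching the major second exactly, so the quality is major.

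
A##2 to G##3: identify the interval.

A to G spans seven letter names (A-B-C-D-E-F-G) — that makes it a seventh of some quality.
A major seventh would be 11 semitones, but A##2 to G##3 is 10 — one semitone narrower, making it a minor seventh.

m7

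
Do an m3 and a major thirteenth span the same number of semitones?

No

A minor third is 3 semitones but a major thirteenth is 21 semitones — different sizes.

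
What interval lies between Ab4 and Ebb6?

A to E spans five letter names (A-B-C-D-E), plus an octave: a twelfth.
Ab4 to Ebb6 spans 18 semitones — one semitone narrower than the perfect twelfth (19) — giving a diminished twelfth.
(Equivalently, a compound diminished fifth: a diminished fifth plus an octave.)

diminished twelfth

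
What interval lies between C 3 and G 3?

C to G spans five letter names (C-D-E-F-G): a fifth.
The perfect fifth spans 7 semitones, and C3 to G3 is exactly 7 semitones — so this is a perfect fifth.

perfect 5th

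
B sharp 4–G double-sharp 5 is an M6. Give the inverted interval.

minor 3rd

The rule of nine gives the new number: 9 − 6 = 3, so a sixth becomes a third.
And major becomes minor under inversion, so we get a minor third.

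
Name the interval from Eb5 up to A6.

E to A spans four letter names (E-F-G-A), plus an octave: an eleventh.
The perfect eleventh is 17 semitones; here we have 18, one semitone wider: augmented.
(Equivalently, a compound augmented fourth: an augmented fourth plus an octave.)

augmented 11th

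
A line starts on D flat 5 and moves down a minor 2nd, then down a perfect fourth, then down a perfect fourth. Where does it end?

D 4

Db5 down a minor second → C5 (1 semitone).
A perfect fourth down from C5 is G4.
G4 down a perfect fourth → D4 (5 semitones).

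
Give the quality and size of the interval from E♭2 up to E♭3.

E to E is the same letter name, plus an octave: an octave.
Eb2 to Eb3 is 12 semitones, matching the perfect octave exactly, so the quality is perfect.

perfect octave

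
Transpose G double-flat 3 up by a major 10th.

The tenth's letter: G up three letter names plus an octave → B.
Moving 16 semitones up from Gbb3 (the size of a major tenth) reaches Bbb4.

B double-flat 4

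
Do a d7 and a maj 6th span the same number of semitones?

Yes

A diminished seventh spans 9 semitones, and a major sixth also spans 9 semitones — they're enharmonic.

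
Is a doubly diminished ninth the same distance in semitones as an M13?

A doubly diminished ninth spans 11 semitones; a major thirteenth spans 21 semitones. They differ by 10.

No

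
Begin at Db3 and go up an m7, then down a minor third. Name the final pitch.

Ab3

Up a minor seventh from Db3: Cb4 (10 semitones up).
Down a minor third from Cb4: Ab3 (3 semitones down).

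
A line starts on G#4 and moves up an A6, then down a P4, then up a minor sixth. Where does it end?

G##5

An augmented sixth up from G#4 is E##5.
A perfect fourth down from E##5 is B##4.
Up a minor sixth from B##4: G##5 (8 semitones up).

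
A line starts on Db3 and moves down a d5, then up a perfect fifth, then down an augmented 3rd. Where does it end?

Bbb2

Down a diminished fifth from Db3: G2 (6 semitones down).
G2 up a perfect fifth → D3 (7 semitones).
D3 down an augmented third → Bbb2 (5 semitones).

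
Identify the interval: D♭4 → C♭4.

major second

Descending from Db4 to Cb4 is the same interval as ascending Cb4 to Db4.
C to D spans two letter names (C-D) — that makes it a second of some quality.
Cb4 to Db4 is 2 semitones, matching the major second exactly, so the quality is major.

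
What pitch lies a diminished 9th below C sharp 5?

B double-sharp 3

Counting two letter names plus an octave down from C lands on B.
A diminished ninth spans 12 semitones, so from C#5 the target pitch is B##3.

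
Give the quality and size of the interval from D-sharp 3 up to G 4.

diminished eleventh

D to G spans four letter names (D-E-F-G), plus an octave — that makes it an eleventh of some quality.
D#3 to G4 spans 16 semitones — one semitone narrower than the perfect eleventh (17) — giving a diminished eleventh.
(Equivalently, a compound diminished fourth: a diminished fourth plus an octave.)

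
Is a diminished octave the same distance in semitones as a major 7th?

Both span 11 semitones: a diminished octave and a major seventh are the same chromatic distance.

Yes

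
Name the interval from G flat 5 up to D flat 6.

G to D spans five letter names (G-A-B-C-D): a fifth.
Counting semitones, Gb5→Db6 is 7, which is the perfect fifth.

perfect 5th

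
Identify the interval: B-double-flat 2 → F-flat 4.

P12

B to F spans five letter names (B-C-D-E-F), plus an octave, so the interval is some kind of twelfth.
The perfect twelfth spans 19 semitones, and Bbb2 to Fb4 is exactly 19 semitones — so this is a perfect twelfth.
(Equivalently, a compound perfect fifth: a perfect fifth plus an octave.)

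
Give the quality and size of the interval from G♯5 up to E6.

G to E spans six letter names (G-A-B-C-D-E) — that makes it a sixth of some quality.
G#5 to E6 is 8 semitones, a half step short of the major sixth (9), so this is minor.

m6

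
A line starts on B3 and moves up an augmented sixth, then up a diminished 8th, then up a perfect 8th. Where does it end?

Up an augmented sixth from B3: G##4 (10 semitones up).
G##4 up a diminished octave → G#5 (11 semitones).
G#5 up a perfect octave → G#6 (12 semitones).

G#6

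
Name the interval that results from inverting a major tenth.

First reduce the compound major tenth to its simple form, a major third.
Interval numbers invert to sum to nine: 3 + 6 = 9, so a third inverts to a sixth.
The quality also flips — major becomes minor — giving a minor sixth.

minor sixth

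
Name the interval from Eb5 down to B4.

diminished fourth

Descending from Eb5 to B4 is the same interval as ascending B4 to Eb5.
B to E spans four letter names (B-C-D-E), so the interval is some kind of fourth.
The perfect fourth is 5 semitones; here we have 4, one semitone narrower: diminished.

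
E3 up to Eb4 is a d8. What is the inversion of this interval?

augmented unison

Inverted interval numbers add to nine, so an octave pairs with a unison (8 + 1 = 9).
And diminished becomes augmented under inversion, so we get an augmented unison.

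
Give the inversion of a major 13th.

minor third

First reduce the compound major thirteenth to its simple form, a major sixth.
Interval numbers invert to sum to nine: 6 + 3 = 9, so a sixth inverts to a third.
Quality inverts too: major becomes minor. That makes the inversion a minor third.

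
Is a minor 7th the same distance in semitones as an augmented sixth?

Yes

A minor seventh spans 10 semitones, and an augmented sixth also spans 10 semitones — they're enharmonic.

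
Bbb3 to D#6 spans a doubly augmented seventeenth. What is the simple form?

doubly augmented third

Take out 2 octaves (14 from the number): 17 − 14 = 3.
That makes a doubly augmented seventeenth a compound doubly augmented third — 2 octaves plus a doubly augmented third.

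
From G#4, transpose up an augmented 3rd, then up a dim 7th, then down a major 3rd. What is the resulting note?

F#5

An augmented third up from G#4 is B##4.
A diminished seventh up from B##4 is A#5.
A#5 down a major third → F#5 (4 semitones).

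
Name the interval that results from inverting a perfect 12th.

P4

First reduce the compound perfect twelfth to its simple form, a perfect fifth.
Interval numbers invert to sum to nine: 5 + 4 = 9, so a fifth inverts to a fourth.
Quality inverts too: perfect stays perfect. That makes the inversion a perfect fourth.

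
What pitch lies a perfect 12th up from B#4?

The twelfth's letter: B up five letter names plus an octave → F.
A perfect twelfth spans 19 semitones, so from B#4 the target pitch is F##6.

F##6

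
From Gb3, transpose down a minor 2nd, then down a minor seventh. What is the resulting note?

G2

A minor second down from Gb3 is F3.
A minor seventh down from F3 is G2.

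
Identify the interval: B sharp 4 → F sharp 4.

Descending from B#4 to F#4 is the same interval as ascending F#4 to B#4.
F to B spans four letter names (F-G-A-B): a fourth.
A perfect fourth would be 5 semitones; F#4 to B#4 is 6, one semitone wider, so the interval is augmented.

augmented fourth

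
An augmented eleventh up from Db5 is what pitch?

G6

Four letters up from D (plus an octave) reaches G.
An augmented eleventh is 18 semitones; 18 semitones up from Db5 gives G6.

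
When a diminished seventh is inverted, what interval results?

augmented 2nd

The rule of nine gives the new number: 9 − 7 = 2, so a seventh becomes a second.
Quality inverts too: diminished becomes augmented. That makes the inversion an augmented second.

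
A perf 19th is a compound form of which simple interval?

Subtracting seven from the interval number removes an octave: 19 − 14 = 5.
That makes a perfect nineteenth a compound perfect fifth — 2 octaves plus a perfect fifth.

perfect fifth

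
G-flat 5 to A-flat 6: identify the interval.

major 9th

G to A spans two letter names (G-A), plus an octave — that makes it a ninth of some quality.
Counting semitones, Gb5→Ab6 is 14, which is the major ninth.
(Equivalently, a compound major second: a major second plus an octave.)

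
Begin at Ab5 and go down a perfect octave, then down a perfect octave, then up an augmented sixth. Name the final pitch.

F#4

A perfect octave down from Ab5 is Ab4.
Ab4 down a perfect octave → Ab3 (12 semitones).
Up an augmented sixth from Ab3: F#4 (10 semitones up).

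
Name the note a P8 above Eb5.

Eb6

An octave keeps the letter name E, an octave up from E.
A perfect octave spans 12 semitones, so from Eb5 the target pitch is Eb6.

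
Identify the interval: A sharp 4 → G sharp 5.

A to G spans seven letter names (A-B-C-D-E-F-G): a seventh.
At 10 semitones, A#4→G#5 falls one short of a major seventh: minor.

m7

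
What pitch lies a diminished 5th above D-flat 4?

A-double-flat 4

Counting five letter names up from D lands on A.
A diminished fifth spans 6 semitones, so from Db4 the target pitch is Abb4.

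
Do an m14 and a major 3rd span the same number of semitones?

No

A minor fourteenth spans 22 semitones; a major third spans 4 semitones. They differ by 18.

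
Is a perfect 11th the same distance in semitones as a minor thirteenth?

No

A perfect eleventh spans 17 semitones; a minor thirteenth spans 20 semitones. They differ by 3.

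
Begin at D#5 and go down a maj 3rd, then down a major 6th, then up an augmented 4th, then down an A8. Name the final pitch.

Down a major third from D#5: B4 (4 semitones down).
A major sixth down from B4 is D4.
Up an augmented fourth from D4: G#4 (6 semitones up).
G#4 down an augmented octave → G3 (13 semitones).

G3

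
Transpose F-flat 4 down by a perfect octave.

The letter stays F (same as the start), shifted an octave down.
Moving 12 semitones down from Fb4 (the size of a perfect octave) reaches Fb3.

F-flat 3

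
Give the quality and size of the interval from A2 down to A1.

Descending from A2 to A1 is the same interval as ascending A1 to A2.
A to A is the same letter name, plus an octave, so the interval is some kind of octave.
Counting semitones, A1→A2 is 12, which is the perfect octave.

perfect 8th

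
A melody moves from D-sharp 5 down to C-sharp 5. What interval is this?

M2

Descending from D#5 to C#5 is the same interval as ascending C#5 to D#5.
C to D spans two letter names (C-D), so the interval is some kind of second.
Counting semitones, C#5→D#5 is 2, which is the major second.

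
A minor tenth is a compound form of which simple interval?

minor 3rd

Subtracting seven from the interval number removes an octave: 10 − 7 = 3.
Quality carries through unchanged, so the simple form is a minor third.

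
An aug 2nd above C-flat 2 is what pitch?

D 2

Counting two letter names up from C lands on D.
An augmented second is 3 semitones; 3 semitones up from Cb2 gives D2.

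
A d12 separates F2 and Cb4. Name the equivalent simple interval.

Subtracting seven from the interval number removes an octave: 12 − 7 = 5.
So a diminished twelfth is an octave plus a diminished fifth. The quality is unchanged.

diminished fifth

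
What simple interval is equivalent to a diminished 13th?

Take out an octave (7 from the number): 13 − 7 = 6.
Quality carries through unchanged, so the simple form is a diminished sixth.

diminished 6th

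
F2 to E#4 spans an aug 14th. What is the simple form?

augmented 7th

Take out an octave (7 from the number): 14 − 7 = 7.
So an augmented fourteenth is an octave plus an augmented seventh. The quality is unchanged.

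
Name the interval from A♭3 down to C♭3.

Descending from Ab3 to Cb3 is the same interval as ascending Cb3 to Ab3.
C to A spans six letter names (C-D-E-F-G-A): a sixth.
Cb3 to Ab3 is 9 semitones, matching the major sixth exactly, so the quality is major.

major sixth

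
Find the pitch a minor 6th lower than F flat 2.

Counting six letter names down from F lands on A.
Moving 8 semitones down from Fb2 (the size of a minor sixth) reaches Ab1.

A flat 1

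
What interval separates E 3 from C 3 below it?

Descending from E3 to C3 is the same interval as ascending C3 to E3.
C to E spans three letter names (C-D-E): a third.
The major third spans 4 semitones, and C3 to E3 is exactly 4 semitones — so this is a major third.

M3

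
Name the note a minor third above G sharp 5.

B 5

Counting three letter names up from G lands on B.
A minor third spans 3 semitones, so from G#5 the target pitch is B5.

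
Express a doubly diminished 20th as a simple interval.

Each octave removed subtracts seven from the number: 20 − 14 = 6.
Quality carries through unchanged, so the simple form is a doubly diminished sixth.

doubly diminished 6th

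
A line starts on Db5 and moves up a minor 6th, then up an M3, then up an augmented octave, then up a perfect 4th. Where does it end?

Db5 up a minor sixth → Bbb5 (8 semitones).
Bbb5 up a major third → Db6 (4 semitones).
Db6 up an augmented octave → D7 (13 semitones).
D7 up a perfect fourth → G7 (5 semitones).

G7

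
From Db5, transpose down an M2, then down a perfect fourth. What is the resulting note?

A major second down from Db5 is Cb5.
Cb5 down a perfect fourth → Gb4 (5 semitones).

Gb4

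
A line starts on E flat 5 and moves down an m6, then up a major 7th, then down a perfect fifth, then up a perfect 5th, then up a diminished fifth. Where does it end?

Down a minor sixth from Eb5: G4 (8 semitones down).
Up a major seventh from G4: F#5 (11 semitones up).
F#5 down a perfect fifth → B4 (7 semitones).
A perfect fifth up from B4 is F#5.
A diminished fifth up from F#5 is C6.

C 6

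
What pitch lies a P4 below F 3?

C 3

The fourth takes the letter from F down to C.
Moving 5 semitones down from F3 (the size of a perfect fourth) reaches C3.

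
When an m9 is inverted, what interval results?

major 7th

First reduce the compound minor ninth to its simple form, a minor second.
Interval numbers invert to sum to nine: 2 + 7 = 9, so a second inverts to a seventh.
And minor becomes major under inversion, so we get a major seventh.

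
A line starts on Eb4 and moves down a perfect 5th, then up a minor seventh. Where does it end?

A perfect fifth down from Eb4 is Ab3.
A minor seventh up from Ab3 is Gb4.

Gb4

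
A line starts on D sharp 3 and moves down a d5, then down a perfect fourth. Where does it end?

D double-sharp 2

D#3 down a diminished fifth → G##2 (6 semitones).
Down a perfect fourth from G##2: D##2 (5 semitones down).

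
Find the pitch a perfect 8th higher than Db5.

Db6

The letter stays D (same as the start), shifted an octave up.
A perfect octave spans 12 semitones, so from Db5 the target pitch is Db6.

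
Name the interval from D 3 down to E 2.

minor 7th

Descending from D3 to E2 is the same interval as ascending E2 to D3.
E to D spans seven letter names (E-F-G-A-B-C-D): a seventh.
A major seventh would be 11 semitones, but E2 to D3 is 10 — one semitone narrower, making it a minor seventh.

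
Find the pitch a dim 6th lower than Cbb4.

Eb3

The sixth takes the letter from C down to E.
Moving 7 semitones down from Cbb4 (the size of a diminished sixth) reaches Eb3.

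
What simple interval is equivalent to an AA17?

doubly augmented third

Take out 2 octaves (14 from the number): 17 − 14 = 3.
That makes a doubly augmented seventeenth a compound doubly augmented third — 2 octaves plus a doubly augmented third.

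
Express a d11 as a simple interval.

Take out an octave (7 from the number): 11 − 7 = 4.
That makes a diminished eleventh a compound diminished fourth — an octave plus a diminished fourth.

diminished 4th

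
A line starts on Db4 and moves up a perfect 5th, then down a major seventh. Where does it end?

Bbb3

A perfect fifth up from Db4 is Ab4.
A major seventh down from Ab4 is Bbb3.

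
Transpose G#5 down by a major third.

Counting three letter names down from G lands on E.
A major third is 4 semitones; 4 semitones down from G#5 gives E5.

E5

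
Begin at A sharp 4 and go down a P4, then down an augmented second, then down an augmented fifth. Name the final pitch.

G flat 3

A perfect fourth down from A#4 is E#4.
Down an augmented second from E#4: D4 (3 semitones down).
D4 down an augmented fifth → Gb3 (8 semitones).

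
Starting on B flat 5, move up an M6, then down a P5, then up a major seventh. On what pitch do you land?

B 6

A major sixth up from Bb5 is G6.
G6 down a perfect fifth → C6 (7 semitones).
C6 up a major seventh → B6 (11 semitones).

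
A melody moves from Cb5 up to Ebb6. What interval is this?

C to E spans three letter names (C-D-E), plus an octave, so the interval is some kind of tenth.
Cb5 to Ebb6 is 15 semitones, a half step short of the major tenth (16), so this is minor.
(Equivalently, a compound minor third: a minor third plus an octave.)

minor tenth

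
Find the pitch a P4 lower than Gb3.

Db3

Counting four letter names down from G lands on D.
Moving 5 semitones down from Gb3 (the size of a perfect fourth) reaches Db3.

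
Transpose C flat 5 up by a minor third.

E double-flat 5

Counting three letter names up from C lands on E.
Moving 3 semitones up from Cb5 (the size of a minor third) reaches Ebb5.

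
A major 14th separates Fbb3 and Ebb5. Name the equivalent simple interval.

Subtracting seven from the interval number removes an octave: 14 − 7 = 7.
Quality carries through unchanged, so the simple form is a major seventh.

major seventh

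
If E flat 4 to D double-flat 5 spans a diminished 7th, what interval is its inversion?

A2

Interval numbers invert to sum to nine: 7 + 2 = 9, so a seventh inverts to a second.
The quality also flips — diminished becomes augmented — giving an augmented second.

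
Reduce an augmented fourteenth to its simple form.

Subtracting seven from the interval number removes an octave: 14 − 7 = 7.
So an augmented fourteenth is an octave plus an augmented seventh. The quality is unchanged.

A7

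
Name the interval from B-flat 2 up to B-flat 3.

perfect octave

B to B is the same letter name, plus an octave: an octave.
The perfect octave spans 12 semitones, and Bb2 to Bb3 is exactly 12 semitones — so this is a perfect octave.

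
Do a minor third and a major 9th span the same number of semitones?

No

A minor third spans 3 semitones; a major ninth spans 14 semitones. They differ by 11.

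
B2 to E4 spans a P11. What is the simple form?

P4

Subtracting seven from the interval number removes an octave: 11 − 7 = 4.
So a perfect eleventh is an octave plus a perfect fourth. The quality is unchanged.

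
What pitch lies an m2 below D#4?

C##4

The second takes the letter from D down to C.
Moving 1 semitone down from D#4 (the size of a minor second) reaches C##4.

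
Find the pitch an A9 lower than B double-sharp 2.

A sharp 1

Two letters down from B (plus an octave) reaches A.
Moving 15 semitones down from B##2 (the size of an augmented ninth) reaches A#1.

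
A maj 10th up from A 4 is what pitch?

C sharp 6

Three letters up from A (plus an octave) reaches C.
A major tenth is 16 semitones; 16 semitones up from A4 gives C#6.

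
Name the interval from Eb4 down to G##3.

doubly diminished 6th

Descending from Eb4 to G##3 is the same interval as ascending G##3 to Eb4.
G to E spans six letter names (G-A-B-C-D-E), so the interval is some kind of sixth.
The major sixth is 9 semitones; here we have 6, three semitones narrower: doubly diminished.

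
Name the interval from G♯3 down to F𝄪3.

minor second

Descending from G#3 to F##3 is the same interval as ascending F##3 to G#3.
F to G spans two letter names (F-G), so the interval is some kind of second.
A major second would be 2 semitones, but F##3 to G#3 is 1 — one semitone narrower, making it a minor second.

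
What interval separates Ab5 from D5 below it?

Descending from Ab5 to D5 is the same interval as ascending D5 to Ab5.
D to A spans five letter names (D-E-F-G-A) — that makes it a fifth of some quality.
D5 to Ab5 spans 6 semitones — one semitone narrower than the perfect fifth (7) — giving a diminished fifth.

diminished fifth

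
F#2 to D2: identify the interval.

major 3rd

Descending from F#2 to D2 is the same interval as ascending D2 to F#2.
D to F spans three letter names (D-E-F), so the interval is some kind of third.
D2 to F#2 is 4 semitones, matching the major third exactly, so the quality is major.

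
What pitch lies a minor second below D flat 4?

C 4

Two letter names down from D: C.
Moving 1 semitone down from Db4 (the size of a minor second) reaches C4.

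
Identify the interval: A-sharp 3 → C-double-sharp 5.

major tenth

A to C spans three letter names (A-B-C), plus an octave: a tenth.
The major tenth spans 16 semitones, and A#3 to C##5 is exactly 16 semitones — so this is a major tenth.
(Equivalently, a compound major third: a major third plus an octave.)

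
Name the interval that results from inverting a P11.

perfect fifth

First reduce the compound perfect eleventh to its simple form, a perfect fourth.
Inverted interval numbers add to nine, so a fourth pairs with a fifth (4 + 5 = 9).
And perfect stays perfect under inversion, so we get a perfect fifth.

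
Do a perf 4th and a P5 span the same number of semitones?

A perfect fourth spans 5 semitones; a perfect fifth spans 7 semitones. They differ by 2.

No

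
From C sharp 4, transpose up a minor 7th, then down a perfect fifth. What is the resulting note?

C#4 up a minor seventh → B4 (10 semitones).
Down a perfect fifth from B4: E4 (7 semitones down).

E 4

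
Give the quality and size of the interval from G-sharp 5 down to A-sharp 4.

Descending from G#5 to A#4 is the same interval as ascending A#4 to G#5.
A to G spans seven letter names (A-B-C-D-E-F-G) — that makes it a seventh of some quality.
A#4 to G#5 is 10 semitones, a half step short of the major seventh (11), so this is minor.

m7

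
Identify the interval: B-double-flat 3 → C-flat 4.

major second

B to C spans two letter names (B-C): a second.
Counting semitones, Bbb3→Cb4 is 2, which is the major second.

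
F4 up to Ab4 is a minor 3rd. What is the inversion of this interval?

The rule of nine gives the new number: 9 − 3 = 6, so a third becomes a sixth.
The quality also flips — minor becomes major — giving a major sixth.

major 6th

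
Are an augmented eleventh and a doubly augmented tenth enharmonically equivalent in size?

Yes

An augmented eleventh = 18 semitones = a doubly augmented tenth; enharmonically equal.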